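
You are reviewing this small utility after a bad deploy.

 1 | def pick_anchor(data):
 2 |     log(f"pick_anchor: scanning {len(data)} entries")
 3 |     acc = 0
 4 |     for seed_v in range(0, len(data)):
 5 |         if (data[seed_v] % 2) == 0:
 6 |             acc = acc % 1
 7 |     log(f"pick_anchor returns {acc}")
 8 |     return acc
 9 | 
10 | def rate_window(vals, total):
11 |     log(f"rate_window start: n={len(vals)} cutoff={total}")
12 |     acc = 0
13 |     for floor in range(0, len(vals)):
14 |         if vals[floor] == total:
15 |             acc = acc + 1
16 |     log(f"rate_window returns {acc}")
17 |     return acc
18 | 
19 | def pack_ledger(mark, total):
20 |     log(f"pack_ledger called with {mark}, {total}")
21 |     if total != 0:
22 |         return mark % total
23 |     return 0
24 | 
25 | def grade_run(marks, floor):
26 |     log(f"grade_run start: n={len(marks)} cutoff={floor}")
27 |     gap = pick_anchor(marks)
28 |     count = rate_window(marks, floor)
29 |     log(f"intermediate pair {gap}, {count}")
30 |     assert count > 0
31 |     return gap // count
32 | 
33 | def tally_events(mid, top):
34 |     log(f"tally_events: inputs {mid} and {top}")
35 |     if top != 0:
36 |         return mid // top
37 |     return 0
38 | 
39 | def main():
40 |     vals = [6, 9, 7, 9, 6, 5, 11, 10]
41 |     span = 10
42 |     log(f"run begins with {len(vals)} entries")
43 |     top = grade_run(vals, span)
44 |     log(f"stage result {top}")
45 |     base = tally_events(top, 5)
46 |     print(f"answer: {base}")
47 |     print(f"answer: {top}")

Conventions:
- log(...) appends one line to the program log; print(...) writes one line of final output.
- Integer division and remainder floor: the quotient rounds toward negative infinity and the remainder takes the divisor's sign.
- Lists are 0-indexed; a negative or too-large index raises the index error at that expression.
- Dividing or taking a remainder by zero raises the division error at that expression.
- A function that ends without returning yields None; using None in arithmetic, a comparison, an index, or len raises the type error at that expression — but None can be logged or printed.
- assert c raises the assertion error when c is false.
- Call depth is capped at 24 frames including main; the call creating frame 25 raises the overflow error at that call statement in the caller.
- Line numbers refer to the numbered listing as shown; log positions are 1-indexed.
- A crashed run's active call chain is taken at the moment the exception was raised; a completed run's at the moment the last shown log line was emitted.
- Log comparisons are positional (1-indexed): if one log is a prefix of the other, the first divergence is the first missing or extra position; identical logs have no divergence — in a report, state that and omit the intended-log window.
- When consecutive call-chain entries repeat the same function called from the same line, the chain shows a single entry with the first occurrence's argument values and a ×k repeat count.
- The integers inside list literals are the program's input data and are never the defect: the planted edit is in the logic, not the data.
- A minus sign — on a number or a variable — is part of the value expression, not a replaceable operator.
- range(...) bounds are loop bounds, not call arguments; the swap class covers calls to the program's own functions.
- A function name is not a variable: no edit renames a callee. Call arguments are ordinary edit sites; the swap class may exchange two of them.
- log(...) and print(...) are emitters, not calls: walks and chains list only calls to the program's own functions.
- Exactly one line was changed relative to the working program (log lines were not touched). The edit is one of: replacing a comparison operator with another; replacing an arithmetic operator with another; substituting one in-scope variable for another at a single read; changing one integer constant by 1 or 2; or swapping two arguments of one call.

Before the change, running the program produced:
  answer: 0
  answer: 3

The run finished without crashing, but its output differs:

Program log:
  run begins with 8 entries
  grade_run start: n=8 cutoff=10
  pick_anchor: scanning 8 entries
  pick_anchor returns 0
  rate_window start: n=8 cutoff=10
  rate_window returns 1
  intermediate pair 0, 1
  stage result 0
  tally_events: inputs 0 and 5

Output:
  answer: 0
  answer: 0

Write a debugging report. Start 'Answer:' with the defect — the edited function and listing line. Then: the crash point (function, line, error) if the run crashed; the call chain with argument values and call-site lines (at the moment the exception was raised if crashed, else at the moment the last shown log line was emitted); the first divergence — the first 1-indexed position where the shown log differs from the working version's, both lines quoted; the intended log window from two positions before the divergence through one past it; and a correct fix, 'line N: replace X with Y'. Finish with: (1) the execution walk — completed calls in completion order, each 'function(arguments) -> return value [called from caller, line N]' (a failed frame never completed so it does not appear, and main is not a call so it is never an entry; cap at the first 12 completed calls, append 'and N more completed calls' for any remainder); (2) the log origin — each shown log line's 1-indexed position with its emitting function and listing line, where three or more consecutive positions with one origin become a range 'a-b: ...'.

Answer: the defect is in pick_anchor at line 6.
Key fact: Log line 4 is where behavior first shows: 'pick_anchor returns 0' appears instead of 'pick_anchor returns 3'.
Call chain: main -> tally_events(0, 5) (called at line 45).
First divergence: position 4 — shown 'pick_anchor returns 0', intended 'pick_anchor returns 3'.
Intended log window:
  2: grade_run start: n=8 cutoff=10
  3: pick_anchor: scanning 8 entries
  4: pick_anchor returns 3
  5: rate_window start: n=8 cutoff=10
Execution walk:
  pick_anchor([6, 9, 7, 9, 6, 5, 11, 10]) -> 0  [called from grade_run, line 27]
  rate_window([6, 9, 7, 9, 6, 5, 11, 10], 10) -> 1  [called from grade_run, line 28]
  grade_run([6, 9, 7, 9, 6, 5, 11, 10], 10) -> 0  [called from main, line 43]
  tally_events(0, 5) -> 0  [called from main, line 45]
Log line origins:
  1 — main, line 42
  2 — grade_run, line 26
  3 — pick_anchor, line 2
  4 — pick_anchor, line 7
  5 — rate_window, line 11
  6 — rate_window, line 16
  7 — grade_run, line 29
  8 — main, line 44
  9 — tally_events, line 34
A correct fix: line 6: replace `%` with `+`.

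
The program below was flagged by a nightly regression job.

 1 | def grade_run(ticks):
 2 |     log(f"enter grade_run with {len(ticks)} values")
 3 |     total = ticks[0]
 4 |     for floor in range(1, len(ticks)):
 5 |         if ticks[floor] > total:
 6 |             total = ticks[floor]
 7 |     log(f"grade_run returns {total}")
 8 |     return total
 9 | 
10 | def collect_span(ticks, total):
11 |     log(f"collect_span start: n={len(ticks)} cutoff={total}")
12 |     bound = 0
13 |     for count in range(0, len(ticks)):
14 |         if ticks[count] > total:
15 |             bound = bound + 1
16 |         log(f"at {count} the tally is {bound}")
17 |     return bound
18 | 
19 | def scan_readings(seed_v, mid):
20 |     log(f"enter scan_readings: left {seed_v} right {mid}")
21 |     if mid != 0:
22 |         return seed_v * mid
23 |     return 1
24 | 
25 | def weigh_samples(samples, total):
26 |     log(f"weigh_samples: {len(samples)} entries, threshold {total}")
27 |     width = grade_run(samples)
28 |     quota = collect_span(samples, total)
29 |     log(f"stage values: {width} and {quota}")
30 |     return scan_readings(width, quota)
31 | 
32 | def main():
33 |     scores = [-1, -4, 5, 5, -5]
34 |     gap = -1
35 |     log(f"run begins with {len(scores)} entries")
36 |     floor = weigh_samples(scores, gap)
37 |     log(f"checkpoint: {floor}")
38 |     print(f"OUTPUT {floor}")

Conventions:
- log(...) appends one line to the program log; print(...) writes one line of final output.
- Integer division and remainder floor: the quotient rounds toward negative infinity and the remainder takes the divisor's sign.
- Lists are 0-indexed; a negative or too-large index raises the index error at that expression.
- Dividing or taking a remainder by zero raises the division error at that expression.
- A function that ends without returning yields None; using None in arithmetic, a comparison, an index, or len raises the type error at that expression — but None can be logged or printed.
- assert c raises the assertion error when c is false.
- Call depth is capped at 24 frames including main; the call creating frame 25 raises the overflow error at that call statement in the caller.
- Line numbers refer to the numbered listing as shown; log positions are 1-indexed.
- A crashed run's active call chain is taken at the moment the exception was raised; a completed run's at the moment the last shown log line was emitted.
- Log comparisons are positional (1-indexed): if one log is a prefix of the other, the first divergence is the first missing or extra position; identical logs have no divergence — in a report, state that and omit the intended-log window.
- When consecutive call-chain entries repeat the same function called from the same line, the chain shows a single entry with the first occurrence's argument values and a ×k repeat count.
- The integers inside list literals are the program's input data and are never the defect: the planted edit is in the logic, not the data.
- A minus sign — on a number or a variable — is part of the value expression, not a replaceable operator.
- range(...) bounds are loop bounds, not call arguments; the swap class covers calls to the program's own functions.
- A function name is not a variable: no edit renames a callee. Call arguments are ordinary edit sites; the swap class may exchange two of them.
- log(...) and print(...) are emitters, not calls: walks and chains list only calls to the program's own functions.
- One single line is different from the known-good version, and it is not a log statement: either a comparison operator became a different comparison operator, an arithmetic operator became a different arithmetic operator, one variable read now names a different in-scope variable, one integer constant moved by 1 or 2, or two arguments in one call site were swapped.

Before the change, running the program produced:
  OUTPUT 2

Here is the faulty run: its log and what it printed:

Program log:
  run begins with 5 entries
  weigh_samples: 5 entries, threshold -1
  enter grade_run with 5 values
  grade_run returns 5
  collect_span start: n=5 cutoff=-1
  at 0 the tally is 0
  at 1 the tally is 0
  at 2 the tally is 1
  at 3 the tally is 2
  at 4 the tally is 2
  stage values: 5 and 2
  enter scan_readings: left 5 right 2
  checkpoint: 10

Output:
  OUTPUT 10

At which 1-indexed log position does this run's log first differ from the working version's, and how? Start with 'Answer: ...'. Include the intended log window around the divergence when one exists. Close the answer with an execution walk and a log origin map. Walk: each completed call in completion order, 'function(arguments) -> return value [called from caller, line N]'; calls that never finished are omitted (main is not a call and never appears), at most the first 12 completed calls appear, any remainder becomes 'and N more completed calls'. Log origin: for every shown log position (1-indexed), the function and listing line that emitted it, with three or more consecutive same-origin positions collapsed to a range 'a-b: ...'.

Answer: position 13 — shown 'checkpoint: 10', intended 'checkpoint: 2'.
Intended log window:
  11: stage values: 5 and 2
  12: enter scan_readings: left 5 right 2
  13: checkpoint: 2
Execution walk:
  grade_run([-1, -4, 5, 5, -5]) -> 5  [called from weigh_samples, line 27]
  collect_span([-1, -4, 5, 5, -5], -1) -> 2  [called from weigh_samples, line 28]
  scan_readings(5, 2) -> 10  [called from weigh_samples, line 30]
  weigh_samples([-1, -4, 5, 5, -5], -1) -> 10  [called from main, line 36]
Log origins:
  1: emitted by main (line 35)
  2: emitted by weigh_samples (line 26)
  3: emitted by grade_run (line 2)
  4: emitted by grade_run (line 7)
  5: emitted by collect_span (line 11)
  6-10: emitted by collect_span (line 16)
  11: emitted by weigh_samples (line 29)
  12: emitted by scan_readings (line 20)
  13: emitted by main (line 37)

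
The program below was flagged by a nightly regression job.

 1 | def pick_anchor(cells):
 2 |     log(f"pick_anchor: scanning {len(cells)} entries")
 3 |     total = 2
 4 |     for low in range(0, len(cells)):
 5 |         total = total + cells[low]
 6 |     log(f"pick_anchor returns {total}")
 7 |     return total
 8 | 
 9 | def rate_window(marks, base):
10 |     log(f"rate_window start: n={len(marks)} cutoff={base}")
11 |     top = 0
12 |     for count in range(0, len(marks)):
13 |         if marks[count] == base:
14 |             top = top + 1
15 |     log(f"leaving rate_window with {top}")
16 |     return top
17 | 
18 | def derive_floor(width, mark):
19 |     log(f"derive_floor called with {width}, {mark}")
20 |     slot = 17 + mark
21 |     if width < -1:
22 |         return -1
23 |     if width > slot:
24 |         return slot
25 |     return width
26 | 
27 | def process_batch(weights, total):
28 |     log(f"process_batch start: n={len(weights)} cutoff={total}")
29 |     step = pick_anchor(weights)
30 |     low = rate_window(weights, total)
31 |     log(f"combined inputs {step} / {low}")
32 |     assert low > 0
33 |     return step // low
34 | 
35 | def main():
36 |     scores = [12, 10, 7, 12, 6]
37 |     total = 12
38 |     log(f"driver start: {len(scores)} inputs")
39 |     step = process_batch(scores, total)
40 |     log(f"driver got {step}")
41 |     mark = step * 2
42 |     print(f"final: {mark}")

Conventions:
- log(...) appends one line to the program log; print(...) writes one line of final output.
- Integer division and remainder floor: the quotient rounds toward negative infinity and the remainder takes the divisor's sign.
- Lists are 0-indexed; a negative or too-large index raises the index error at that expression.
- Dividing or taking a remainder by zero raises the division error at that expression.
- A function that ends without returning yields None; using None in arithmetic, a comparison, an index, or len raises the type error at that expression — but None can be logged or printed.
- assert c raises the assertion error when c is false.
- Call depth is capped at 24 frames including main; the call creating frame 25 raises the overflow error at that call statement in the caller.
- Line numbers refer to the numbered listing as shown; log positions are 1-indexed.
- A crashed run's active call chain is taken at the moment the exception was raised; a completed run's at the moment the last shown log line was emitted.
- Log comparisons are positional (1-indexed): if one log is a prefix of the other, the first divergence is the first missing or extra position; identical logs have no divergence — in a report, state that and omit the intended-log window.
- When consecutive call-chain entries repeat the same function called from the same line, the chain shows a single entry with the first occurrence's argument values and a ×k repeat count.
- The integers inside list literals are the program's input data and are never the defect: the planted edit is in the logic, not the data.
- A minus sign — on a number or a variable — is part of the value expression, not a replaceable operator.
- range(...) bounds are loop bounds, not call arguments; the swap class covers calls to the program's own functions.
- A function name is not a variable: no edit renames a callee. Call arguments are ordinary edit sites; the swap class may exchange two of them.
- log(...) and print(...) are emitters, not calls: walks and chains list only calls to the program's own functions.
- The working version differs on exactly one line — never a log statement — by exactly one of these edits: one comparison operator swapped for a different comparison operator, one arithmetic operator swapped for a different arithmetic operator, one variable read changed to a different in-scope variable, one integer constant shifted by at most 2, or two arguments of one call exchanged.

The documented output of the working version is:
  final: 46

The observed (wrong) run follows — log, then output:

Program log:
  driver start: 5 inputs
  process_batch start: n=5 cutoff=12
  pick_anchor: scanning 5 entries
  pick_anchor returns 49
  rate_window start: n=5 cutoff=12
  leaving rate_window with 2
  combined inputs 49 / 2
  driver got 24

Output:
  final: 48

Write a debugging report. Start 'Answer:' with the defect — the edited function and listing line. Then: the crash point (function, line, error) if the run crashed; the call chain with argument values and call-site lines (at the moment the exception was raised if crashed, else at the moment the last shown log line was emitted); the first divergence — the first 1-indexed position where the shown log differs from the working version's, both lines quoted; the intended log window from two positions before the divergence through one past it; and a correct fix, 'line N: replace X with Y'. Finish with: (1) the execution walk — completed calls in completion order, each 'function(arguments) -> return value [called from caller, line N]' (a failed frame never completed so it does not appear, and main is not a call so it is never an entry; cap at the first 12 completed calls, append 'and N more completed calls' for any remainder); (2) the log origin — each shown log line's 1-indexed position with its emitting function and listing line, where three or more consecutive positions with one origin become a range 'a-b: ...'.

Answer: the defect is in pick_anchor at line 3.
The tell: The earliest visible damage is log position 4 — 'pick_anchor returns 49' rather than the intended 'pick_anchor returns 47'.
Call chain: main.
First divergence: at position 4 the run shows 'pick_anchor returns 49' where the working version logs 'pick_anchor returns 47'.
Intended log window:
  2: process_batch start: n=5 cutoff=12
  3: pick_anchor: scanning 5 entries
  4: pick_anchor returns 47
  5: rate_window start: n=5 cutoff=12
Execution walk:
  pick_anchor([12, 10, 7, 12, 6]) -> 49  [called from process_batch, line 29]
  rate_window([12, 10, 7, 12, 6], 12) -> 2  [called from process_batch, line 30]
  process_batch([12, 10, 7, 12, 6], 12) -> 24  [called from main, line 39]
Log line origins:
  1: logged in main at line 38
  2: logged in process_batch at line 28
  3: logged in pick_anchor at line 2
  4: logged in pick_anchor at line 6
  5: logged in rate_window at line 10
  6: logged in rate_window at line 15
  7: logged in process_batch at line 31
  8: logged in main at line 40
A correct fix: line 3: replace `2` with `0`.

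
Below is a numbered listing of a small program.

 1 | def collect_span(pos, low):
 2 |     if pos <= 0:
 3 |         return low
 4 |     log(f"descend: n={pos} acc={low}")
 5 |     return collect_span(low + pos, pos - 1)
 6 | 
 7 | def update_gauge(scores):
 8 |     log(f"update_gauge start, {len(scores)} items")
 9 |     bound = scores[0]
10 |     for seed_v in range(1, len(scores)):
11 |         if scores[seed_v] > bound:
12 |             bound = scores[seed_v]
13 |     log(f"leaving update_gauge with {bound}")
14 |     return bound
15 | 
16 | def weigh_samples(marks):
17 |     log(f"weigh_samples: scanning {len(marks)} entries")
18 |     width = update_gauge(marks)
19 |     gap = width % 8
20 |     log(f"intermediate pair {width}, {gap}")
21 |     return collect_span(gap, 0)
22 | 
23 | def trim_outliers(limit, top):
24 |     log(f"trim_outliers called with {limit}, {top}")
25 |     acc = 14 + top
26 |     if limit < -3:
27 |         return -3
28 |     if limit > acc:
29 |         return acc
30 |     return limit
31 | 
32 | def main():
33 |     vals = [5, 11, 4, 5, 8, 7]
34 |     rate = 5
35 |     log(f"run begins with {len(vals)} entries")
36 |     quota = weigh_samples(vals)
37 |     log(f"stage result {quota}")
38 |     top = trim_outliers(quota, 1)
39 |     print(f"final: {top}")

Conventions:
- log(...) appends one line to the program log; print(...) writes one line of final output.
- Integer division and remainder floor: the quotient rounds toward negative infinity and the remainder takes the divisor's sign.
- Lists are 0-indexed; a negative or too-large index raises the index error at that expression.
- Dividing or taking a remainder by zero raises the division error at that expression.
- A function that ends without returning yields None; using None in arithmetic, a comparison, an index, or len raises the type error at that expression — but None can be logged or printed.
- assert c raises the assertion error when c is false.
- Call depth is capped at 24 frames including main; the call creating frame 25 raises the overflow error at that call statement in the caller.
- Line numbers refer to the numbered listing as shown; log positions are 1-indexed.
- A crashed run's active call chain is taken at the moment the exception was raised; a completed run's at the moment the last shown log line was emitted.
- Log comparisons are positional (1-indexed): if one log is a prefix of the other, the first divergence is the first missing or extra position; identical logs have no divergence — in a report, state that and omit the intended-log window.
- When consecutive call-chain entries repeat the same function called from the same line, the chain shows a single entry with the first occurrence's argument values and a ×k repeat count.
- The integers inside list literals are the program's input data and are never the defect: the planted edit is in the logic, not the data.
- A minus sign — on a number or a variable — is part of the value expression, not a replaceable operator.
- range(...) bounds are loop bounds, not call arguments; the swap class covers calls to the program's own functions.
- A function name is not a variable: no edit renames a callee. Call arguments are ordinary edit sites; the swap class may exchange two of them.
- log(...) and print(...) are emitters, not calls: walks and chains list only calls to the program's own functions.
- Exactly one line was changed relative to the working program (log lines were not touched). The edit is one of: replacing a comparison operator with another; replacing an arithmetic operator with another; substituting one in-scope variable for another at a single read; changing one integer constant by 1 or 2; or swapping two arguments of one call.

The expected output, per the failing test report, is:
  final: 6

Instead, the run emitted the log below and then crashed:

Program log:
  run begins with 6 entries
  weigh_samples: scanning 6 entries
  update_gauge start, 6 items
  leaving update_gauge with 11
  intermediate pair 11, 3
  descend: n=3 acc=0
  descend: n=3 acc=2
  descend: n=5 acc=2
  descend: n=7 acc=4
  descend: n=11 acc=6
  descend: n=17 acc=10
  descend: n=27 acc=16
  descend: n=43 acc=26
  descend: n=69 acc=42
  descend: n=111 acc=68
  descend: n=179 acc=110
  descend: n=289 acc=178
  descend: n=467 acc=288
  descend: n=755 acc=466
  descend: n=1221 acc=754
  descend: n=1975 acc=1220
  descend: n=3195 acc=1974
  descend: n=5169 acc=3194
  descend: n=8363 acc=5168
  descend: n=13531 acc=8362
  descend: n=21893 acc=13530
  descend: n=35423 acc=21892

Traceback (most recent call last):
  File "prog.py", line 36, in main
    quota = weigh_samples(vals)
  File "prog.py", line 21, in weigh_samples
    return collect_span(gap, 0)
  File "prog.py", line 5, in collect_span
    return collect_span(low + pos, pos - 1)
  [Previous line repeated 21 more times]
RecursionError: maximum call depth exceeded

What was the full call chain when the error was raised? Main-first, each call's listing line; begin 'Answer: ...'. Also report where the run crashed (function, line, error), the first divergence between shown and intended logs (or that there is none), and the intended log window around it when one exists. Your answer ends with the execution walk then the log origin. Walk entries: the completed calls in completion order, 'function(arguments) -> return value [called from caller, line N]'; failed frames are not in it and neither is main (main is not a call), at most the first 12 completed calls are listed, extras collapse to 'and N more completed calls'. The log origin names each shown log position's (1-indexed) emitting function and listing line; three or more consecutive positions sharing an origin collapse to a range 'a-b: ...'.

Answer: main -> weigh_samples (called at line 36) -> collect_span (called at line 21) -> collect_span (called at line 5) ×21.
The tell: Everything matches until log position 7, which reads 'descend: n=3 acc=2' in place of 'descend: n=2 acc=3'.
Crash: collect_span, line 5, RecursionError.
First divergence: position 7; shown 'descend: n=3 acc=2' vs intended 'descend: n=2 acc=3'.
Intended log window:
  5: intermediate pair 11, 3
  6: descend: n=3 acc=0
  7: descend: n=2 acc=3
  8: descend: n=1 acc=5
Execution walk:
  update_gauge([5, 11, 4, 5, 8, 7]) -> 11  [called from weigh_samples, line 18]
Log origin:
  1: from main, line 35
  2: from weigh_samples, line 17
  3: from update_gauge, line 8
  4: from update_gauge, line 13
  5: from weigh_samples, line 20
  6-27: from collect_span, line 4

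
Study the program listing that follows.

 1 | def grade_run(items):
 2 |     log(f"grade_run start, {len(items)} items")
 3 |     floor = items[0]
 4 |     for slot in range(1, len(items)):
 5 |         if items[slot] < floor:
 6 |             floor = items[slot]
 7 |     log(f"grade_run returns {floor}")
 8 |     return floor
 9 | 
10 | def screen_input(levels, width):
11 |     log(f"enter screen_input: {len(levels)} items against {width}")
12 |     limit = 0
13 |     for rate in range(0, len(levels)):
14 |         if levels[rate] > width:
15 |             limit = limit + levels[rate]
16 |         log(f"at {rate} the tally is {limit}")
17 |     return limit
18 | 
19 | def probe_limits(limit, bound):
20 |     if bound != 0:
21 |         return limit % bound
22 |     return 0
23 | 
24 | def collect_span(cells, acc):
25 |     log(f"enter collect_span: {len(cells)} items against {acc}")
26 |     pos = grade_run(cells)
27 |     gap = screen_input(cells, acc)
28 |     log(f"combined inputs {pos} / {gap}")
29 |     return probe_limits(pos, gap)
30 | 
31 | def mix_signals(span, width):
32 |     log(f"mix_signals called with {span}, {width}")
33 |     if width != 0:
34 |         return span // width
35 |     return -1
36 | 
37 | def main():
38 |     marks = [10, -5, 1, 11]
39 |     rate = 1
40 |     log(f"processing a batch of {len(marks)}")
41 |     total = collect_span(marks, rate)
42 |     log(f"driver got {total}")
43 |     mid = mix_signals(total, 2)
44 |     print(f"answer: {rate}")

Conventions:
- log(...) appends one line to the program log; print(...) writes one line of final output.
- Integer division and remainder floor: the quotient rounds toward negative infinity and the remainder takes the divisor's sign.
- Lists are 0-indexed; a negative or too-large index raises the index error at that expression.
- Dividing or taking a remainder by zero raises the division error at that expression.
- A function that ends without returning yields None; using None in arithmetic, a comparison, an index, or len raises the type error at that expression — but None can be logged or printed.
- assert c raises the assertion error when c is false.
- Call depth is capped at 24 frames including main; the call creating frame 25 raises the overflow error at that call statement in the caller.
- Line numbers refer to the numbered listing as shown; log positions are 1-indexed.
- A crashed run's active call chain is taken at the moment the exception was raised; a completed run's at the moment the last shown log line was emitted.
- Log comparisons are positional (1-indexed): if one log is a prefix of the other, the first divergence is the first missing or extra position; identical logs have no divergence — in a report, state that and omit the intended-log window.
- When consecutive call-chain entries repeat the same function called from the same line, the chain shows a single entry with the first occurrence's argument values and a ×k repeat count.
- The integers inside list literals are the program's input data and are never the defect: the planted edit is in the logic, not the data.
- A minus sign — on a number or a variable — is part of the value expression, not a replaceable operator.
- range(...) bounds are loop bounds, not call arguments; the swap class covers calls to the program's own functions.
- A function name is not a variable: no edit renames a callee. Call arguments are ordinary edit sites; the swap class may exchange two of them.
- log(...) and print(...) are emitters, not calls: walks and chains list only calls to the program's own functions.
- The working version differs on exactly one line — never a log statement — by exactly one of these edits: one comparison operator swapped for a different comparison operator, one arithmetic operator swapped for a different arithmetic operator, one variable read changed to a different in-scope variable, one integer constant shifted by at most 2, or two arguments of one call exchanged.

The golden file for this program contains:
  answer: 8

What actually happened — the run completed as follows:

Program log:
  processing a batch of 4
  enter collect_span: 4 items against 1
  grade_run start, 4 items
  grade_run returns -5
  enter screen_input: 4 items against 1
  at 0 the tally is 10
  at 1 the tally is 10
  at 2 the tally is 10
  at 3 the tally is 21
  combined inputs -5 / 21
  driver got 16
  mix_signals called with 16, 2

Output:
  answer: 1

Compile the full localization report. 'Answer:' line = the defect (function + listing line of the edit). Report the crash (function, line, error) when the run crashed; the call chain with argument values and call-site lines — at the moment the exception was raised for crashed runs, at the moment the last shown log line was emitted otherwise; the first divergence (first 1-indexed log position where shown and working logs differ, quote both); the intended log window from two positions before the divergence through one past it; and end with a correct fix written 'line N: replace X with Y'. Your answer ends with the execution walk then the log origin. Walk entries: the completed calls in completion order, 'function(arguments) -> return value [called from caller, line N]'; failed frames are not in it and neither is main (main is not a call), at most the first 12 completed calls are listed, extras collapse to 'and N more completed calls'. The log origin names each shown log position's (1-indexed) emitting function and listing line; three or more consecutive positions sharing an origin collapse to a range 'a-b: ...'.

Answer: the defect is in main at line 44.
Key observation: Nothing in the log betrays the bug — only the output does.
Call chain: main -> mix_signals(16, 2) (called at line 43).
First divergence: none; the two logs match at every position.
Execution walk:
  grade_run([10, -5, 1, 11]) -> -5  [called from collect_span, line 26]
  screen_input([10, -5, 1, 11], 1) -> 21  [called from collect_span, line 27]
  probe_limits(-5, 21) -> 16  [called from collect_span, line 29]
  collect_span([10, -5, 1, 11], 1) -> 16  [called from main, line 41]
  mix_signals(16, 2) -> 8  [called from main, line 43]
Origin of each log line:
  1: from main, line 40
  2: from collect_span, line 25
  3: from grade_run, line 2
  4: from grade_run, line 7
  5: from screen_input, line 11
  6-9: from screen_input, line 16
  10: from collect_span, line 28
  11: from main, line 42
  12: from mix_signals, line 32
A correct fix: line 44: replace `rate` with `mid`.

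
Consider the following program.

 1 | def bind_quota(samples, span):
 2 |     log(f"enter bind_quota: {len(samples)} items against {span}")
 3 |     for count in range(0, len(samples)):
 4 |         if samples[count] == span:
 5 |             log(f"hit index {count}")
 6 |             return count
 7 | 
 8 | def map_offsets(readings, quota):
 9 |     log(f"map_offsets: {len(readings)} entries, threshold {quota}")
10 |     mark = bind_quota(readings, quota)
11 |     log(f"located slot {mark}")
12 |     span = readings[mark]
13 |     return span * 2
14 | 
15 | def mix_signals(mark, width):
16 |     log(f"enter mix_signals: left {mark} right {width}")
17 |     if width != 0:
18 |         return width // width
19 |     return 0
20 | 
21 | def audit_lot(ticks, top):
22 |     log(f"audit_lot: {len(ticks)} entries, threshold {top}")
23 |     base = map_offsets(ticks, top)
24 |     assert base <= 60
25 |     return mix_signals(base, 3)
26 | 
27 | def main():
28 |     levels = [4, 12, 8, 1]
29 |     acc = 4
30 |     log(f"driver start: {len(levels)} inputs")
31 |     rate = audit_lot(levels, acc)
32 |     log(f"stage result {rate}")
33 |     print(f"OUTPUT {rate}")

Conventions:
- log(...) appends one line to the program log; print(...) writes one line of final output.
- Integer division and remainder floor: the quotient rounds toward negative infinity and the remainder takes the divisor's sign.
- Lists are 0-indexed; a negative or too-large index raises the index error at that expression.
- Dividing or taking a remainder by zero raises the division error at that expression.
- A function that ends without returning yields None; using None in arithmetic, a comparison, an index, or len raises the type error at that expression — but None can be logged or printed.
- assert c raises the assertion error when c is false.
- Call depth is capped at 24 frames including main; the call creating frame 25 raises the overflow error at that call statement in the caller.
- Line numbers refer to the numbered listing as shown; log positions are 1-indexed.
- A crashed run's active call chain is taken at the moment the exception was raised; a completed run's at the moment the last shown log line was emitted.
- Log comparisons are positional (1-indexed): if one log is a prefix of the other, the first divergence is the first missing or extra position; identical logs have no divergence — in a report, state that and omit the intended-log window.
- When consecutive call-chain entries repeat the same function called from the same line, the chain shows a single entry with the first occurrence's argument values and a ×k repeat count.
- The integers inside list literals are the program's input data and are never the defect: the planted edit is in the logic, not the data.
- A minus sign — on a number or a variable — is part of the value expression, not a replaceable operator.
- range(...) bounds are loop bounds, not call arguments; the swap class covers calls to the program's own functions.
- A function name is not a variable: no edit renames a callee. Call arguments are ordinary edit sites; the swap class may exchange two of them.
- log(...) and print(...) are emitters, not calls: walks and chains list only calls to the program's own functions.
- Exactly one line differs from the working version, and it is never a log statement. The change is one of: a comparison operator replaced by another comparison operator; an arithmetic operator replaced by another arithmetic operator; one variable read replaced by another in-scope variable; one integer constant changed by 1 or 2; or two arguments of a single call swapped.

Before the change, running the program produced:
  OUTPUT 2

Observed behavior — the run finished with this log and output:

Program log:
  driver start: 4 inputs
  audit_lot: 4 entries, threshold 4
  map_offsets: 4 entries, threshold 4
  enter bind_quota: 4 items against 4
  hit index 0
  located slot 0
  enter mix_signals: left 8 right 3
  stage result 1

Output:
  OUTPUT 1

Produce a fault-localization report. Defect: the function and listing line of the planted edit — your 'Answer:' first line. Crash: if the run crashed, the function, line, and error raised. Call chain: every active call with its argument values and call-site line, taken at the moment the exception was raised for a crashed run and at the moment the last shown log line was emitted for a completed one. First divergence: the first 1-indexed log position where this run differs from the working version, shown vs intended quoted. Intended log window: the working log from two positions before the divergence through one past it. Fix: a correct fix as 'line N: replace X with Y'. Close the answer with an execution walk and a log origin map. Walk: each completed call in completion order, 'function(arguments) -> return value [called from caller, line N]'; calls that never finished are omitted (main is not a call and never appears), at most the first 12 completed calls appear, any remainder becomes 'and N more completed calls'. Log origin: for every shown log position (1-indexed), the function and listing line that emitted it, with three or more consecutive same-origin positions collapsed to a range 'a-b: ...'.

Answer: the defect is in mix_signals at line 18.
Key observation: The log first diverges at position 8: the faulty run prints 'stage result 1' where the working version prints 'stage result 2'.
Call chain: main.
First divergence: position 8 — the shown line 'stage result 1' should read 'stage result 2'.
Intended log window:
  6: located slot 0
  7: enter mix_signals: left 8 right 3
  8: stage result 2
Execution walk:
  bind_quota([4, 12, 8, 1], 4) -> 0  [called from map_offsets, line 10]
  map_offsets([4, 12, 8, 1], 4) -> 8  [called from audit_lot, line 23]
  mix_signals(8, 3) -> 1  [called from audit_lot, line 25]
  audit_lot([4, 12, 8, 1], 4) -> 1  [called from main, line 31]
Origin of each log line:
  1 — main, line 30
  2 — audit_lot, line 22
  3 — map_offsets, line 9
  4 — bind_quota, line 2
  5 — bind_quota, line 5
  6 — map_offsets, line 11
  7 — mix_signals, line 16
  8 — main, line 32
A correct fix: line 18: replace `width // width` with `mark // width`.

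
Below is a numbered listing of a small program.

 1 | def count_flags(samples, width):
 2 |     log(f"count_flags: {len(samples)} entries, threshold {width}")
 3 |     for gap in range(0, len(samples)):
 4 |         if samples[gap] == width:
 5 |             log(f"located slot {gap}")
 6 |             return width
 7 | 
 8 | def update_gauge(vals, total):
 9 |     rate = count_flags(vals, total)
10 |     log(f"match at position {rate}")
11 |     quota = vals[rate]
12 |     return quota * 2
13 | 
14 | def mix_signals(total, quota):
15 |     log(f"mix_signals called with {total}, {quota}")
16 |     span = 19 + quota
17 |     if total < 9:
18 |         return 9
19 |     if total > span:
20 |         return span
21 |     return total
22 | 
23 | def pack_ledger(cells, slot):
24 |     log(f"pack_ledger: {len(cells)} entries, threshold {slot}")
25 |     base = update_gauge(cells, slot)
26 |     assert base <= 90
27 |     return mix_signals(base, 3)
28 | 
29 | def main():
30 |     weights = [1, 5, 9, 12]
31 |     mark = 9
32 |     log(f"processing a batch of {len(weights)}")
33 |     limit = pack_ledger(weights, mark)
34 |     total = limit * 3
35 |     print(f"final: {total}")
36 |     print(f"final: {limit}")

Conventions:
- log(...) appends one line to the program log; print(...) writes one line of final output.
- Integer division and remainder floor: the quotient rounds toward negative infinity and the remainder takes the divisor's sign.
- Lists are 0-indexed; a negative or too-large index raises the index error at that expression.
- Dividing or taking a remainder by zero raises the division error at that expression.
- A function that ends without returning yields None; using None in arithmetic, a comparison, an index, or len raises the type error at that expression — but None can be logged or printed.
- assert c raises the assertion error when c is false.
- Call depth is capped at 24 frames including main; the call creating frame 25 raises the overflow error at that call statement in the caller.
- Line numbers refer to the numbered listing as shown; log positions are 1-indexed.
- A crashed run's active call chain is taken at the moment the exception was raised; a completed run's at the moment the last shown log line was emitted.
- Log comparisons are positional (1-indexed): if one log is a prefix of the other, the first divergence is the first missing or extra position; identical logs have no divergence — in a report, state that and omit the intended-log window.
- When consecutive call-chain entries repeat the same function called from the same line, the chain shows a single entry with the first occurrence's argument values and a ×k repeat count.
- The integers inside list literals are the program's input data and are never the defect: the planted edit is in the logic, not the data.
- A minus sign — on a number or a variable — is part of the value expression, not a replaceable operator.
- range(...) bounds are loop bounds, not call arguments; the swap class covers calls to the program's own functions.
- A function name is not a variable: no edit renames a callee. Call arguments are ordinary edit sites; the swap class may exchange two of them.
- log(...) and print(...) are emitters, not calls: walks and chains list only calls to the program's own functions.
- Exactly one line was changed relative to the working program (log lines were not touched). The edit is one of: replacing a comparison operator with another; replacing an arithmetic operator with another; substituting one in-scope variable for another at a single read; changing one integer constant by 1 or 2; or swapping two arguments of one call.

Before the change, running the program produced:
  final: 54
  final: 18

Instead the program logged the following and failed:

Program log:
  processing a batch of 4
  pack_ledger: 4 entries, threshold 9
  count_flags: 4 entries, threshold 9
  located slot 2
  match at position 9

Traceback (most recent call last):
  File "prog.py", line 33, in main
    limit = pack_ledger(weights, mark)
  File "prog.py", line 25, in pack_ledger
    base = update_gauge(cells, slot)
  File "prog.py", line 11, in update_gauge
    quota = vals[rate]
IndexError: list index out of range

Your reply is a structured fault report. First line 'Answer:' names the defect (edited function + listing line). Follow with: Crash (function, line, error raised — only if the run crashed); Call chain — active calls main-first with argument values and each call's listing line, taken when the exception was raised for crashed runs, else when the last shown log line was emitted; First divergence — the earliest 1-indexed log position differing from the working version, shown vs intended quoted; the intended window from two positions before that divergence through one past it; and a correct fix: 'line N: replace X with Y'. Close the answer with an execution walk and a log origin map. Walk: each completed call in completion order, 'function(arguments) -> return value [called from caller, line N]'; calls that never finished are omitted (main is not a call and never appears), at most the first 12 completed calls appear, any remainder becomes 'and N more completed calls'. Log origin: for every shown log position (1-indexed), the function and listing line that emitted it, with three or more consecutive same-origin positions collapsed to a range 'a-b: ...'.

Answer: the defect is in count_flags at line 6.
Key observation: Log line 5 is where behavior first shows: 'match at position 9' appears instead of 'match at position 2'.
Crash: update_gauge, line 11, IndexError.
Call chain: main -> pack_ledger([1, 5, 9, 12], 9) (called at line 33) -> update_gauge([1, 5, 9, 12], 9) (called at line 25).
First divergence: position 5; shown 'match at position 9' vs intended 'match at position 2'.
Intended log window:
  3: count_flags: 4 entries, threshold 9
  4: located slot 2
  5: match at position 2
  6: mix_signals called with 18, 3
Execution walk:
  count_flags([1, 5, 9, 12], 9) -> 9  [called from update_gauge, line 9]
Log line origins:
  1: emitted by main (line 32)
  2: emitted by pack_ledger (line 24)
  3: emitted by count_flags (line 2)
  4: emitted by count_flags (line 5)
  5: emitted by update_gauge (line 10)
A correct fix: line 6: replace `width` with `gap`.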